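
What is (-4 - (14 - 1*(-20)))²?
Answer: 1444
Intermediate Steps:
(-4 - (14 - 1*(-20)))² = (-4 - (14 + 20))² = (-4 - 1*34)² = (-4 - 34)² = (-38)² = 1444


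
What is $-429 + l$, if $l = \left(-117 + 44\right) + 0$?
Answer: $-502$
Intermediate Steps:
$l = -73$ ($l = -73 + 0 = -73$)
$-429 + l = -429 - 73 = -502$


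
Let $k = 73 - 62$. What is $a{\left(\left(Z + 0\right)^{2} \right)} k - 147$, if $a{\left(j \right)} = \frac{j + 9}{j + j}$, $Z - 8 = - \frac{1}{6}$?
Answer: $- \frac{621583}{4418} \approx -140.69$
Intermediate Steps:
$k = 11$ ($k = 73 - 62 = 11$)
$Z = \frac{47}{6}$ ($Z = 8 - \frac{1}{6} = \frac{47}{6} \approx 7.8333$)
$a{\left(j \right)} = \frac{9 + j}{2 j}$
$a{\left(\left(Z + 0\right)^{2} \right)} k - 147 = \frac{9 + \left(\frac{47}{6} + 0\right)^{2}}{2 \left(\frac{47}{6} + 0\right)^{2}} \cdot 11 - 147 = \frac{9 + \left(\frac{47}{6}\right)^{2}}{2 \left(\frac{47}{6}\right)^{2}} \cdot 11 - 147 = \frac{9 + \frac{2209}{36}}{2 \cdot \frac{2209}{36}} \cdot 11 - 147 = \frac{1}{2} \cdot \frac{36}{2209} \cdot \frac{2533}{36} \cdot 11 - 147 = \frac{2533}{4418} \cdot 11 - 147 = \frac{27863}{4418} - 147 = - \frac{621583}{4418}$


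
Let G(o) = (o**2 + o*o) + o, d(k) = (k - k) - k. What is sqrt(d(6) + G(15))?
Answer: 3*sqrt(51) ≈ 21.424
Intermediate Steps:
d(k) = -k (d(k) = 0 - k = -k)
G(o) = o + 2*o**2 (G(o) = (o**2 + o**2) + o = 2*o**2 + o = o + 2*o**2)
sqrt(d(6) + G(15)) = sqrt(-1*6 + 15*(1 + 2*15)) = sqrt(-6 + 15*(1 + 30)) = sqrt(-6 + 15*31) = sqrt(-6 + 465) = sqrt(459) = 3*sqrt(51)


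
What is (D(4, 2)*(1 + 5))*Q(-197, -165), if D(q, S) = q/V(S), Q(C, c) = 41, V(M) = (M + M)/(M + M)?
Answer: 984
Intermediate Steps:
V(M) = 1 (V(M) = (2*M)/((2*M)) = (2*M)*(1/(2*M)) = 1)
D(q, S) = q (D(q, S) = q/1 = q*1 = q)
(D(4, 2)*(1 + 5))*Q(-197, -165) = (4*(1 + 5))*41 = (4*6)*41 = 24*41 = 984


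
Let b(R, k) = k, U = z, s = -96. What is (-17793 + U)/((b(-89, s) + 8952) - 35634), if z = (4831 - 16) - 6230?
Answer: 9604/13389 ≈ 0.71731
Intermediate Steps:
z = -1415 (z = 4815 - 6230 = -1415)
U = -1415
(-17793 + U)/((b(-89, s) + 8952) - 35634) = (-17793 - 1415)/((-96 + 8952) - 35634) = -19208/(8856 - 35634) = -19208/(-26778) = -19208*(-1/26778) = 9604/13389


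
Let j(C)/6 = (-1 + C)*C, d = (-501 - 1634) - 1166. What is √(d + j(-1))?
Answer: I*√3289 ≈ 57.35*I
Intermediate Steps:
d = -3301 (d = -2135 - 1166 = -3301)
j(C) = 6*C*(-1 + C) (j(C) = 6*((-1 + C)*C) = 6*(C*(-1 + C)) = 6*C*(-1 + C))
√(d + j(-1)) = √(-3301 + 6*(-1)*(-1 - 1)) = √(-3301 + 6*(-1)*(-2)) = √(-3301 + 12) = √(-3289) = I*√3289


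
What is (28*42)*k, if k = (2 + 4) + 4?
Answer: 11760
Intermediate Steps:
k = 10 (k = 6 + 4 = 10)
(28*42)*k = (28*42)*10 = 1176*10 = 11760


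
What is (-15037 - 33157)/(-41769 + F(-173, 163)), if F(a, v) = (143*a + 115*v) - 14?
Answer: 48194/47777 ≈ 1.0087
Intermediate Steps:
F(a, v) = -14 + 115*v + 143*a (F(a, v) = (115*v + 143*a) - 14 = -14 + 115*v + 143*a)
(-15037 - 33157)/(-41769 + F(-173, 163)) = (-15037 - 33157)/(-41769 + (-14 + 115*163 + 143*(-173))) = -48194/(-41769 + (-14 + 18745 - 24739)) = -48194/(-41769 - 6008) = -48194/(-47777) = -48194*(-1/47777) = 48194/47777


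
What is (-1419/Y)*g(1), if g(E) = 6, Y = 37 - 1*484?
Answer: 2838/149 ≈ 19.047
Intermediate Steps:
Y = -447 (Y = 37 - 484 = -447)
(-1419/Y)*g(1) = -1419/(-447)*6 = -1419*(-1/447)*6 = (473/149)*6 = 2838/149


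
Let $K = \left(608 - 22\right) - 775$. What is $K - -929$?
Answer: $740$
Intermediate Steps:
$K = -189$ ($K = 586 - 775 = -189$)
$K - -929 = -189 - -929 = -189 + 929 = 740$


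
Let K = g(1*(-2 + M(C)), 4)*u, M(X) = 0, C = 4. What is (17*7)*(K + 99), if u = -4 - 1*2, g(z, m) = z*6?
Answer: 20349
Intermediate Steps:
g(z, m) = 6*z
u = -6 (u = -4 - 2 = -6)
K = 72 (K = (6*(1*(-2 + 0)))*(-6) = (6*(1*(-2)))*(-6) = (6*(-2))*(-6) = -12*(-6) = 72)
(17*7)*(K + 99) = (17*7)*(72 + 99) = 119*171 = 20349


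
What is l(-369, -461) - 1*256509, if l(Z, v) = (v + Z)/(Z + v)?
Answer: -256508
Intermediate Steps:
l(Z, v) = 1 (l(Z, v) = (Z + v)/(Z + v) = 1)
l(-369, -461) - 1*256509 = 1 - 1*256509 = 1 - 256509 = -256508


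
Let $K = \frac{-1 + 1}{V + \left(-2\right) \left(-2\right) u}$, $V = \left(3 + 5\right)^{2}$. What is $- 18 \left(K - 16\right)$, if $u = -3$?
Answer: $288$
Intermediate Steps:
$V = 64$ ($V = 8^{2} = 64$)
$K = 0$ ($K = \frac{-1 + 1}{64 + \left(-2\right) \left(-2\right) \left(-3\right)} = \frac{0}{64 + 4 \left(-3\right)} = \frac{0}{64 - 12} = \frac{0}{52} = 0 \cdot \frac{1}{52} = 0$)
$- 18 \left(K - 16\right) = - 18 \left(0 - 16\right) = \left(-18\right) \left(-16\right) = 288$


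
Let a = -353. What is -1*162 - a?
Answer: 191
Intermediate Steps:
-1*162 - a = -1*162 - 1*(-353) = -162 + 353 = 191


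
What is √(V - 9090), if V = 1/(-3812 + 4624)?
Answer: I*√1498359037/406 ≈ 95.341*I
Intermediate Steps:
V = 1/812 ≈ 0.0012315
√(V - 9090) = √(1/812 - 9090) = √(-7381079/812) = I*√1498359037/406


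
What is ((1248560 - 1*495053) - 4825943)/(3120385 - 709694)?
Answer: -4072436/2410691 ≈ -1.6893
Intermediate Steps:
((1248560 - 1*495053) - 4825943)/(3120385 - 709694) = ((1248560 - 495053) - 4825943)/2410691 = (753507 - 4825943)*(1/2410691) = -4072436*1/2410691 = -4072436/2410691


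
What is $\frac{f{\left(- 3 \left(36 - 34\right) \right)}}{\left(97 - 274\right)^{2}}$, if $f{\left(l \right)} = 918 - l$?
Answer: $\frac{308}{10443} \approx 0.029493$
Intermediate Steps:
$\frac{f{\left(- 3 \left(36 - 34\right) \right)}}{\left(97 - 274\right)^{2}} = \frac{918 - - 3 \left(36 - 34\right)}{\left(97 - 274\right)^{2}} = \frac{918 - \left(-3\right) 2}{\left(-177\right)^{2}} = \frac{918 - -6}{31329} = \left(918 + 6\right) \frac{1}{31329} = 924 \cdot \frac{1}{31329} = \frac{308}{10443}$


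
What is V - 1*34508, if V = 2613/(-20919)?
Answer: -240625155/6973 ≈ -34508.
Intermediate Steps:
V = -871/6973 (V = 2613*(-1/20919) = -871/6973 ≈ -0.12491)
V - 1*34508 = -871/6973 - 1*34508 = -871/6973 - 34508 = -240625155/6973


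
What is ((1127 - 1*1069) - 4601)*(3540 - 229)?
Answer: -15041873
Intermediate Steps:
((1127 - 1*1069) - 4601)*(3540 - 229) = ((1127 - 1069) - 4601)*3311 = (58 - 4601)*3311 = -4543*3311 = -15041873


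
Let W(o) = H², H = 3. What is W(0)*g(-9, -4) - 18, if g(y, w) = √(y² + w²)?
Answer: -18 + 9*√97 ≈ 70.640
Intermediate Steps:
g(y, w) = √(w² + y²)
W(o) = 9 (W(o) = 3² = 9)
W(0)*g(-9, -4) - 18 = 9*√((-4)² + (-9)²) - 18 = 9*√(16 + 81) - 18 = 9*√97 - 18 = -18 + 9*√97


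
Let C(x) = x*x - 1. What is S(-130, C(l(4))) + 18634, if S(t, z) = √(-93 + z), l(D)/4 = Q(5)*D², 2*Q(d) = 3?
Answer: 18634 + √9122 ≈ 18730.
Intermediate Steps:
Q(d) = 3/2 (Q(d) = (½)*3 = 3/2)
l(D) = 6*D² (l(D) = 4*(3*D²/2) = 6*D²)
C(x) = -1 + x² (C(x) = x² - 1 = -1 + x²)
S(-130, C(l(4))) + 18634 = √(-93 + (-1 + (6*4²)²)) + 18634 = √(-93 + (-1 + (6*16)²)) + 18634 = √(-93 + (-1 + 96²)) + 18634 = √(-93 + (-1 + 9216)) + 18634 = √(-93 + 9215) + 18634 = √9122 + 18634 = 18634 + √9122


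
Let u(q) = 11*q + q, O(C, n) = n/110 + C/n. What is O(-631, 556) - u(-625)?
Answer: 229469863/30580 ≈ 7503.9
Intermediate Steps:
O(C, n) = n/110 + C/n (O(C, n) = n*(1/110) + C/n = n/110 + C/n)
u(q) = 12*q
O(-631, 556) - u(-625) = ((1/110)*556 - 631/556) - 12*(-625) = (278/55 - 631*1/556) - 1*(-7500) = (278/55 - 631/556) + 7500 = 119863/30580 + 7500 = 229469863/30580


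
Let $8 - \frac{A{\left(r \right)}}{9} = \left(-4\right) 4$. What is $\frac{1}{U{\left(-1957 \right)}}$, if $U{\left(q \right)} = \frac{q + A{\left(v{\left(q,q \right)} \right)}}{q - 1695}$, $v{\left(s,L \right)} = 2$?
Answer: $\frac{3652}{1741} \approx 2.0976$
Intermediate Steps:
$A{\left(r \right)} = 216$ ($A{\left(r \right)} = 72 - 9 \left(\left(-4\right) 4\right) = 72 - -144 = 72 + 144 = 216$)
$U{\left(q \right)} = \frac{216 + q}{-1695 + q}$ ($U{\left(q \right)} = \frac{q + 216}{q - 1695} = \frac{216 + q}{-1695 + q}$)
$\frac{1}{U{\left(-1957 \right)}} = \frac{1}{\frac{1}{-1695 - 1957} \left(216 - 1957\right)} = \frac{1}{\frac{1}{-3652} \left(-1741\right)} = \frac{1}{\left(- \frac{1}{3652}\right) \left(-1741\right)} = \frac{1}{\frac{1741}{3652}} = \frac{3652}{1741}$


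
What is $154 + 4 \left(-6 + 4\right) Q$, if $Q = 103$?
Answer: $-670$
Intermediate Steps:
$154 + 4 \left(-6 + 4\right) Q = 154 + 4 \left(-6 + 4\right) 103 = 154 + 4 \left(-2\right) 103 = 154 - 824 = -670$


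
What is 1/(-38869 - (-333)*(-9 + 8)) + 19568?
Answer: 767104735/39202 ≈ 19568.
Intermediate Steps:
1/(-38869 - (-333)*(-9 + 8)) + 19568 = 1/(-38869 - (-333)*(-1)) + 19568 = 1/(-38869 - 37*9) + 19568 = 1/(-38869 - 333) + 19568 = 1/(-39202) + 19568 = -1/39202 + 19568 = 767104735/39202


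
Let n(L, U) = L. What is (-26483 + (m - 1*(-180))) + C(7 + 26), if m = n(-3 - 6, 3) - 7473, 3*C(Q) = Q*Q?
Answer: -33422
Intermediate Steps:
C(Q) = Q²/3 (C(Q) = (Q*Q)/3 = Q²/3)
m = -7482 (m = (-3 - 6) - 7473 = -9 - 7473 = -7482)
(-26483 + (m - 1*(-180))) + C(7 + 26) = (-26483 + (-7482 - 1*(-180))) + (7 + 26)²/3 = (-26483 + (-7482 + 180)) + (⅓)*33² = (-26483 - 7302) + (⅓)*1089 = -33785 + 363 = -33422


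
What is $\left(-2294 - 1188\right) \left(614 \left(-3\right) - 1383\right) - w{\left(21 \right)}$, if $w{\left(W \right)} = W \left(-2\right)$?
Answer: $11229492$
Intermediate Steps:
$w{\left(W \right)} = - 2 W$
$\left(-2294 - 1188\right) \left(614 \left(-3\right) - 1383\right) - w{\left(21 \right)} = \left(-2294 - 1188\right) \left(614 \left(-3\right) - 1383\right) - \left(-2\right) 21 = - 3482 \left(-1842 - 1383\right) - -42 = \left(-3482\right) \left(-3225\right) + 42 = 11229450 + 42 = 11229492$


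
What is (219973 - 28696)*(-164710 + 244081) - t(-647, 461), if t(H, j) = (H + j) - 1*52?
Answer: 15181847005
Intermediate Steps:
t(H, j) = -52 + H + j (t(H, j) = (H + j) - 52 = -52 + H + j)
(219973 - 28696)*(-164710 + 244081) - t(-647, 461) = (219973 - 28696)*(-164710 + 244081) - (-52 - 647 + 461) = 191277*79371 - 1*(-238) = 15181846767 + 238 = 15181847005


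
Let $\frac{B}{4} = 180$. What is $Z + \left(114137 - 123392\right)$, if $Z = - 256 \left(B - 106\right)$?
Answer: $-166439$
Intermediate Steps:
$B = 720$ ($B = 4 \cdot 180 = 720$)
$Z = -157184$ ($Z = - 256 \left(720 - 106\right) = \left(-256\right) 614 = -157184$)
$Z + \left(114137 - 123392\right) = -157184 + \left(114137 - 123392\right) = -157184 - 9255 = -166439$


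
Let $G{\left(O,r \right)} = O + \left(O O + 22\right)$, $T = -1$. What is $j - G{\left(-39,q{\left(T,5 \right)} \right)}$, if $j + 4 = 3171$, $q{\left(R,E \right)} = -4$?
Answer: $1663$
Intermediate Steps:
$j = 3167$ ($j = -4 + 3171 = 3167$)
$G{\left(O,r \right)} = 22 + O + O^{2}$ ($G{\left(O,r \right)} = O + \left(O^{2} + 22\right) = O + \left(22 + O^{2}\right) = 22 + O + O^{2}$)
$j - G{\left(-39,q{\left(T,5 \right)} \right)} = 3167 - \left(22 - 39 + \left(-39\right)^{2}\right) = 3167 - \left(22 - 39 + 1521\right) = 3167 - 1504 = 1663$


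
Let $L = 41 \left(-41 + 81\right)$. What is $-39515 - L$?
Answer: $-41155$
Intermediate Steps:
$L = 1640$ ($L = 41 \cdot 40 = 1640$)
$-39515 - L = -39515 - 1640 = -41155$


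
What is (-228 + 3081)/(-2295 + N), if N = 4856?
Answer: 2853/2561 ≈ 1.1140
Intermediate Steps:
(-228 + 3081)/(-2295 + N) = (-228 + 3081)/(-2295 + 4856) = 2853/2561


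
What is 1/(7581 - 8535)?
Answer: -1/954 ≈ -0.0010482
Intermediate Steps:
1/(7581 - 8535) = 1/(-954) = -1/954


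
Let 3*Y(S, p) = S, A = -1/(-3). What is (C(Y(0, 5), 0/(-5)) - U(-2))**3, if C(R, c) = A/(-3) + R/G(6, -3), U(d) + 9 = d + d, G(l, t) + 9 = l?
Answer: 1560896/729 ≈ 2141.1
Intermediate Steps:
A = 1/3 (A = -1*(-1/3) = 1/3 ≈ 0.33333)
Y(S, p) = S/3
G(l, t) = -9 + l
U(d) = -9 + 2*d (U(d) = -9 + (d + d) = -9 + 2*d)
C(R, c) = -1/9 - R/3 (C(R, c) = (1/3)/(-3) + R/(-9 + 6) = (1/3)*(-1/3) + R/(-3) = -1/9 + R*(-1/3) = -1/9 - R/3)
(C(Y(0, 5), 0/(-5)) - U(-2))**3 = ((-1/9 - 0/9) - (-9 + 2*(-2)))**3 = ((-1/9 - 1/3*0) - (-9 - 4))**3 = ((-1/9 + 0) - 1*(-13))**3 = (-1/9 + 13)**3 = (116/9)**3 = 1560896/729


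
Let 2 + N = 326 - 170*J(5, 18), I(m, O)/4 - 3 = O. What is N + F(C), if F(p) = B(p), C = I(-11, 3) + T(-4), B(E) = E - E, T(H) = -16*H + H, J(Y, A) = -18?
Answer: 3384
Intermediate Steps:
I(m, O) = 12 + 4*O
T(H) = -15*H
B(E) = 0
C = 84 (C = (12 + 4*3) - 15*(-4) = (12 + 12) + 60 = 24 + 60 = 84)
F(p) = 0
N = 3384 (N = -2 + (326 - 170*(-18)) = -2 + (326 + 3060) = -2 + 3386 = 3384)
N + F(C) = 3384 + 0 = 3384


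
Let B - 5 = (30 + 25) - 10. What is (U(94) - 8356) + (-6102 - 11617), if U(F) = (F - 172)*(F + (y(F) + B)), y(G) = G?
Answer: -44639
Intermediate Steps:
B = 50 (B = 5 + ((30 + 25) - 10) = 5 + (55 - 10) = 5 + 45 = 50)
U(F) = (-172 + F)*(50 + 2*F) (U(F) = (F - 172)*(F + (F + 50)) = (-172 + F)*(F + (50 + F)) = (-172 + F)*(50 + 2*F))
(U(94) - 8356) + (-6102 - 11617) = ((-8600 - 294*94 + 2*94**2) - 8356) + (-6102 - 11617) = ((-8600 - 27636 + 2*8836) - 8356) - 17719 = ((-8600 - 27636 + 17672) - 8356) - 17719 = (-18564 - 8356) - 17719 = -26920 - 17719 = -44639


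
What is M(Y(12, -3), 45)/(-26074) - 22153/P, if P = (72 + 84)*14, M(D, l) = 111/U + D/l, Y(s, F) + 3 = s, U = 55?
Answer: -15884609579/1566004440 ≈ -10.143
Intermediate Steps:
Y(s, F) = -3 + s
M(D, l) = 111/55 + D/l
P = 2184 (P = 156*14 = 2184)
M(Y(12, -3), 45)/(-26074) - 22153/P = (111/55 + (-3 + 12)/45)/(-26074) - 22153/2184 = (111/55 + 9*(1/45))*(-1/26074) - 22153*1/2184 = (111/55 + 1/5)*(-1/26074) - 22153/2184 = (122/55)*(-1/26074) - 22153/2184 = -61/717035 - 22153/2184 = -15884609579/1566004440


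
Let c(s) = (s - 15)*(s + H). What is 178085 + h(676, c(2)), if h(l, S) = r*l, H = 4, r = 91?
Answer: 239601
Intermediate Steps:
c(s) = (-15 + s)*(4 + s) (c(s) = (s - 15)*(s + 4) = (-15 + s)*(4 + s))
h(l, S) = 91*l
178085 + h(676, c(2)) = 178085 + 91*676 = 178085 + 61516 = 239601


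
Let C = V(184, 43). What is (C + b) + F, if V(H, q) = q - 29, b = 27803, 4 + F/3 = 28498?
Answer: 113299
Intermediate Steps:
F = 85482 (F = -12 + 3*28498 = -12 + 85494 = 85482)
V(H, q) = -29 + q
C = 14 (C = -29 + 43 = 14)
(C + b) + F = (14 + 27803) + 85482 = 27817 + 85482 = 113299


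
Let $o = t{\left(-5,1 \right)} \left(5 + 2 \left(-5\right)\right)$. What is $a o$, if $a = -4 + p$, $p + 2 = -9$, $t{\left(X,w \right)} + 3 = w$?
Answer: $-150$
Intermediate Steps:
$t{\left(X,w \right)} = -3 + w$
$p = -11$ ($p = -2 - 9 = -11$)
$o = 10$ ($o = \left(-3 + 1\right) \left(5 + 2 \left(-5\right)\right) = - 2 \left(5 - 10\right) = \left(-2\right) \left(-5\right) = 10$)
$a = -15$ ($a = -4 - 11 = -15$)
$a o = \left(-15\right) 10 = -150$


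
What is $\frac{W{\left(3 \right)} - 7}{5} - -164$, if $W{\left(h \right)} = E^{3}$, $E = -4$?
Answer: $\frac{749}{5} \approx 149.8$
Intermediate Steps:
$W{\left(h \right)} = -64$ ($W{\left(h \right)} = \left(-4\right)^{3} = -64$)
$\frac{W{\left(3 \right)} - 7}{5} - -164 = \frac{-64 - 7}{5} - -164 = \left(-71\right) \frac{1}{5} + 164 = - \frac{71}{5} + 164 = \frac{749}{5}$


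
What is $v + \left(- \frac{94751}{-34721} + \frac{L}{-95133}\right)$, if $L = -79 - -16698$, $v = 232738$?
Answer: $\frac{768768325409618}{3303112893} \approx 2.3274 \cdot 10^{5}$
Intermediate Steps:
$L = 16619$ ($L = -79 + 16698 = 16619$)
$v + \left(- \frac{94751}{-34721} + \frac{L}{-95133}\right) = 232738 + \left(- \frac{94751}{-34721} + \frac{16619}{-95133}\right) = 232738 + \left(\left(-94751\right) \left(- \frac{1}{34721}\right) + 16619 \left(- \frac{1}{95133}\right)\right) = 232738 + \left(\frac{94751}{34721} - \frac{16619}{95133}\right) = 232738 + \frac{8436918584}{3303112893} = \frac{768768325409618}{3303112893}$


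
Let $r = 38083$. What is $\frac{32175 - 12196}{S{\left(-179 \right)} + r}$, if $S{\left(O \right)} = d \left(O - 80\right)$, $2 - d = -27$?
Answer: $\frac{19979}{30572} \approx 0.65351$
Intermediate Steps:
$d = 29$ ($d = 2 - -27 = 2 + 27 = 29$)
$S{\left(O \right)} = -2320 + 29 O$ ($S{\left(O \right)} = 29 \left(O - 80\right) = 29 \left(-80 + O\right) = -2320 + 29 O$)
$\frac{32175 - 12196}{S{\left(-179 \right)} + r} = \frac{32175 - 12196}{\left(-2320 + 29 \left(-179\right)\right) + 38083} = \frac{19979}{\left(-2320 - 5191\right) + 38083} = \frac{19979}{-7511 + 38083} = \frac{19979}{30572}$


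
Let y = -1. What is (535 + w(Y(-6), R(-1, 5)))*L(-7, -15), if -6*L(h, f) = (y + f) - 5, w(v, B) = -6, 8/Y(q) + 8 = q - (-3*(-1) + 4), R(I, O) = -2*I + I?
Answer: 3703/2 ≈ 1851.5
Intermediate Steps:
R(I, O) = -I
Y(q) = 8/(-15 + q) (Y(q) = 8/(-8 + (q - (-3*(-1) + 4))) = 8/(-8 + (q - (3 + 4))) = 8/(-8 + (q - 1*7)) = 8/(-8 + (q - 7)) = 8/(-8 + (-7 + q)) = 8/(-15 + q))
L(h, f) = 1 - f/6 (L(h, f) = -((-1 + f) - 5)/6 = -(-6 + f)/6 = 1 - f/6)
(535 + w(Y(-6), R(-1, 5)))*L(-7, -15) = (535 - 6)*(1 - ⅙*(-15)) = 529*(1 + 5/2) = 529*(7/2) = 3703/2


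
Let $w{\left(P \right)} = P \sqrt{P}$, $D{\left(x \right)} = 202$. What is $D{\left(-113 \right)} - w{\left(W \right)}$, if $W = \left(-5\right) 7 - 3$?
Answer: $202 + 38 i \sqrt{38} \approx 202.0 + 234.25 i$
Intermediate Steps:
$W = -38$ ($W = -35 - 3 = -38$)
$w{\left(P \right)} = P^{\frac{3}{2}}$
$D{\left(-113 \right)} - w{\left(W \right)} = 202 - \left(-38\right)^{\frac{3}{2}} = 202 - - 38 i \sqrt{38} = 202 + 38 i \sqrt{38}$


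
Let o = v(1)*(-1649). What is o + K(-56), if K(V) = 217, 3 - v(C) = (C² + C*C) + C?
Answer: 217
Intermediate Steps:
v(C) = 3 - C - 2*C² (v(C) = 3 - ((C² + C*C) + C) = 3 - ((C² + C²) + C) = 3 - (2*C² + C) = 3 - (C + 2*C²) = 3 + (-C - 2*C²) = 3 - C - 2*C²)
o = 0 (o = (3 - 1*1 - 2*1²)*(-1649) = (3 - 1 - 2*1)*(-1649) = (3 - 1 - 2)*(-1649) = 0*(-1649) = 0)
o + K(-56) = 0 + 217 = 217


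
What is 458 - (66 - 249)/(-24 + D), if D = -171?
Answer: 29709/65 ≈ 457.06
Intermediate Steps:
458 - (66 - 249)/(-24 + D) = 458 - (66 - 249)/(-24 - 171) = 458 - (-183)/(-195) = 458 - (-183)*(-1)/195 = 458 - 1*61/65 = 458 - 61/65 = 29709/65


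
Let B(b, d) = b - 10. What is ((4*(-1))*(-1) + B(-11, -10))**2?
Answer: 289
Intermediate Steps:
B(b, d) = -10 + b
((4*(-1))*(-1) + B(-11, -10))**2 = ((4*(-1))*(-1) + (-10 - 11))**2 = (-4*(-1) - 21)**2 = (4 - 21)**2 = (-17)**2 = 289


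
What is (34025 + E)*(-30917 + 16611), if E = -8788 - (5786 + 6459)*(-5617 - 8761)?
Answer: -2519055515182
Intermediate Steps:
E = 176049822 (E = -8788 - 12245*(-14378) = -8788 - 1*(-176058610) = -8788 + 176058610 = 176049822)
(34025 + E)*(-30917 + 16611) = (34025 + 176049822)*(-30917 + 16611) = 176083847*(-14306) = -2519055515182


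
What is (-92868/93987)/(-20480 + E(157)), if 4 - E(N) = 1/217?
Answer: 6717452/139203926397 ≈ 4.8256e-5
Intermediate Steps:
E(N) = 867/217 (E(N) = 4 - 1/217 = 867/217)
(-92868/93987)/(-20480 + E(157)) = (-92868/93987)/(-20480 + 867/217) = (-92868*1/93987)/(-4443293/217) = -30956/31329*(-217/4443293) = 6717452/139203926397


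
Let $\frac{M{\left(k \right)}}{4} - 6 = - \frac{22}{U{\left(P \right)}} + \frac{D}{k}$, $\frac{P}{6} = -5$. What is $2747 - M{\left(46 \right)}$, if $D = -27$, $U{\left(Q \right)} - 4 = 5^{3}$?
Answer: $\frac{8088131}{2967} \approx 2726.0$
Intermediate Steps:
$P = -30$ ($P = 6 \left(-5\right) = -30$)
$U{\left(Q \right)} = 129$ ($U{\left(Q \right)} = 4 + 5^{3} = 4 + 125 = 129$)
$M{\left(k \right)} = \frac{3008}{129} - \frac{108}{k}$ ($M{\left(k \right)} = 24 + 4 \left(- \frac{22}{129} - \frac{27}{k}\right) = 24 - \left(\frac{88}{129} + \frac{108}{k}\right) = \frac{3008}{129} - \frac{108}{k}$)
$2747 - M{\left(46 \right)} = 2747 - \left(\frac{3008}{129} - \frac{108}{46}\right) = 2747 - \left(\frac{3008}{129} - \frac{54}{23}\right) = 2747 - \frac{62218}{2967} = \frac{8088131}{2967}$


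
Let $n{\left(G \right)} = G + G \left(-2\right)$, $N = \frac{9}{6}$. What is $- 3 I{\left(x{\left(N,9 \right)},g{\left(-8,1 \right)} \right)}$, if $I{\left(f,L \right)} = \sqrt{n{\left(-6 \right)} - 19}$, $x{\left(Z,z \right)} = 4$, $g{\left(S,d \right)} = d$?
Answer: $- 3 i \sqrt{13} \approx - 10.817 i$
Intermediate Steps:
$N = \frac{3}{2}$ ($N = 9 \cdot \frac{1}{6} = \frac{3}{2} \approx 1.5$)
$n{\left(G \right)} = - G$ ($n{\left(G \right)} = G - 2 G = - G$)
$I{\left(f,L \right)} = i \sqrt{13}$ ($I{\left(f,L \right)} = \sqrt{\left(-1\right) \left(-6\right) - 19} = \sqrt{6 - 19} = \sqrt{-13} = i \sqrt{13}$)
$- 3 I{\left(x{\left(N,9 \right)},g{\left(-8,1 \right)} \right)} = - 3 i \sqrt{13}$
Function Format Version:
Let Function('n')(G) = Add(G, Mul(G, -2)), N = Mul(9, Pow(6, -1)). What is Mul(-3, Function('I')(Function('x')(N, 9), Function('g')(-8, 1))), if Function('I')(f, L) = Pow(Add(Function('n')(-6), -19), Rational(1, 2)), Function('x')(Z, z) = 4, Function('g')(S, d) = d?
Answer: Mul(-3, I, Pow(13, Rational(1, 2))) ≈ Mul(-10.817, I)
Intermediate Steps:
N = Rational(3, 2) (N = Mul(9, Rational(1, 6)) = Rational(3, 2) ≈ 1.5000)
Function('n')(G) = Mul(-1, G) (Function('n')(G) = Add(G, Mul(-2, G)) = Mul(-1, G))
Function('I')(f, L) = Mul(I, Pow(13, Rational(1, 2))) (Function('I')(f, L) = Pow(Add(Mul(-1, -6), -19), Rational(1, 2)) = Pow(Add(6, -19), Rational(1, 2)) = Pow(-13, Rational(1, 2)) = Mul(I, Pow(13, Rational(1, 2))))
Mul(-3, Function('I')(Function('x')(N, 9), Function('g')(-8, 1))) = Mul(-3, Mul(I, Pow(13, Rational(1, 2)))) = Mul(-3, I, Pow(13, Rational(1, 2)))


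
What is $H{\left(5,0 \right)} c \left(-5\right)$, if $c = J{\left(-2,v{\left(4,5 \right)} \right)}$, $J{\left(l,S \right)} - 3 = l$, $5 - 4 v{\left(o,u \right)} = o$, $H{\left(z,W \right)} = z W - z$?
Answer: $25$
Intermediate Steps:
$H{\left(z,W \right)} = - z + W z$ ($H{\left(z,W \right)} = W z - z = - z + W z$)
$v{\left(o,u \right)} = \frac{5}{4} - \frac{o}{4}$
$J{\left(l,S \right)} = 3 + l$
$c = 1$ ($c = 3 - 2 = 1$)
$H{\left(5,0 \right)} c \left(-5\right) = 5 \left(-1 + 0\right) 1 \left(-5\right) = 5 \left(-1\right) \left(-5\right) = \left(-5\right) \left(-5\right) = 25$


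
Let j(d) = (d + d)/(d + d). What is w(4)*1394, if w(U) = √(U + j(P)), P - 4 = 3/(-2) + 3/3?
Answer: 1394*√5 ≈ 3117.1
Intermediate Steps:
P = 7/2 (P = 4 + (3/(-2) + 3/3) = 4 + (3*(-½) + 3*(⅓)) = 4 + (-3/2 + 1) = 4 - ½ = 7/2 ≈ 3.5000)
j(d) = 1 (j(d) = (2*d)/((2*d)) = (2*d)*(1/(2*d)) = 1)
w(U) = √(1 + U) (w(U) = √(U + 1) = √(1 + U))
w(4)*1394 = √(1 + 4)*1394 = √5*1394 = 1394*√5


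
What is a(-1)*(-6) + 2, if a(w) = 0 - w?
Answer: -4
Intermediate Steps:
a(w) = -w
a(-1)*(-6) + 2 = -1*(-1)*(-6) + 2 = 1*(-6) + 2 = -6 + 2 = -4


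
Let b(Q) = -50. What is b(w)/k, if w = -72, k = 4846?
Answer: -25/2423 ≈ -0.010318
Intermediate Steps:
b(w)/k = -50/4846 = -50*1/4846 = -25/2423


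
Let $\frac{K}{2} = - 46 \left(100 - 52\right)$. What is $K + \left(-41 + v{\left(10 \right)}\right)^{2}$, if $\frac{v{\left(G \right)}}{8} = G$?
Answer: $-2895$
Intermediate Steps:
$v{\left(G \right)} = 8 G$
$K = -4416$ ($K = 2 \left(- 46 \left(100 - 52\right)\right) = 2 \left(\left(-46\right) 48\right) = 2 \left(-2208\right) = -4416$)
$K + \left(-41 + v{\left(10 \right)}\right)^{2} = -4416 + \left(-41 + 8 \cdot 10\right)^{2} = -4416 + \left(-41 + 80\right)^{2} = -4416 + 39^{2} = -4416 + 1521 = -2895$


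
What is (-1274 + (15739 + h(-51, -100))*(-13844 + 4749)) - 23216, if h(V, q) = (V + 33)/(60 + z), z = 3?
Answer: -1002176675/7 ≈ -1.4317e+8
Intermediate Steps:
h(V, q) = 11/21 + V/63 (h(V, q) = (V + 33)/(60 + 3) = (33 + V)/63 = (33 + V)*(1/63) = 11/21 + V/63)
(-1274 + (15739 + h(-51, -100))*(-13844 + 4749)) - 23216 = (-1274 + (15739 + (11/21 + (1/63)*(-51)))*(-13844 + 4749)) - 23216 = (-1274 + (15739 + (11/21 - 17/21))*(-9095)) - 23216 = (-1274 + (15739 - 2/7)*(-9095)) - 23216 = (-1274 + (110171/7)*(-9095)) - 23216 = (-1274 - 1002005245/7) - 23216 = -1002014163/7 - 23216 = -1002176675/7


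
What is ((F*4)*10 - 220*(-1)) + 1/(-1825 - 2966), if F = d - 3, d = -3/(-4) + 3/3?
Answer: 814469/4791 ≈ 170.00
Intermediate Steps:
d = 7/4 (d = -3*(-¼) + 3*(⅓) = ¾ + 1 = 7/4 ≈ 1.7500)
F = -5/4 (F = 7/4 - 3 = -5/4 ≈ -1.2500)
((F*4)*10 - 220*(-1)) + 1/(-1825 - 2966) = (-5/4*4*10 - 220*(-1)) + 1/(-1825 - 2966) = (-5*10 + 220) + 1/(-4791) = (-50 + 220) - 1/4791 = 170 - 1/4791 = 814469/4791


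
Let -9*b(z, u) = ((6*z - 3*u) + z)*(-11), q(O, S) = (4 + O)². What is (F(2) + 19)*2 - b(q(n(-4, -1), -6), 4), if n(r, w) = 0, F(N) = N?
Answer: -722/9 ≈ -80.222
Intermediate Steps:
b(z, u) = -11*u/3 + 77*z/9 (b(z, u) = -((6*z - 3*u) + z)*(-11)/9 = -((-3*u + 6*z) + z)*(-11)/9 = -(-3*u + 7*z)*(-11)/9 = -(-77*z + 33*u)/9 = -11*u/3 + 77*z/9)
(F(2) + 19)*2 - b(q(n(-4, -1), -6), 4) = (2 + 19)*2 - (-11/3*4 + 77*(4 + 0)²/9) = 21*2 - (-44/3 + (77/9)*4²) = 42 - (-44/3 + (77/9)*16) = 42 - (-44/3 + 1232/9) = 42 - 1*1100/9 = 42 - 1100/9 = -722/9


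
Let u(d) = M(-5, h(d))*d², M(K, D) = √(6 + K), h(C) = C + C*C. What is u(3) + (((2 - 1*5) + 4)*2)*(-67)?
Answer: -125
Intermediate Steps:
h(C) = C + C²
u(d) = d² (u(d) = √(6 - 5)*d² = √1*d² = 1*d² = d²)
u(3) + (((2 - 1*5) + 4)*2)*(-67) = 3² + (((2 - 1*5) + 4)*2)*(-67) = 9 + (((2 - 5) + 4)*2)*(-67) = 9 + ((-3 + 4)*2)*(-67) = 9 + (1*2)*(-67) = 9 + 2*(-67) = 9 - 134 = -125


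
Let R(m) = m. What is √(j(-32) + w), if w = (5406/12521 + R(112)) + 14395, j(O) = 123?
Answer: 2*√573423097589/12521 ≈ 120.96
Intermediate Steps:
w = 181647553/12521 (w = (5406/12521 + 112) + 14395 = 1407758/12521 + 14395 = 181647553/12521 ≈ 14507.)
√(j(-32) + w) = √(123 + 181647553/12521) = √(183187636/12521) = 2*√573423097589/12521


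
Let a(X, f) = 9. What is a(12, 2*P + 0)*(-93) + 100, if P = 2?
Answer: -737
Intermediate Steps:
a(12, 2*P + 0)*(-93) + 100 = 9*(-93) + 100 = -837 + 100 = -737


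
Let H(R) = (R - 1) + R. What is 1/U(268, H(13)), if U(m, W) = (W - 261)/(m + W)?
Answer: -293/236 ≈ -1.2415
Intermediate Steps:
H(R) = -1 + 2*R (H(R) = (-1 + R) + R = -1 + 2*R)
U(m, W) = (-261 + W)/(W + m)
1/U(268, H(13)) = 1/((-261 + (-1 + 2*13))/((-1 + 2*13) + 268)) = 1/((-261 + (-1 + 26))/((-1 + 26) + 268)) = 1/((-261 + 25)/(25 + 268)) = 1/(-236/293) = -293/236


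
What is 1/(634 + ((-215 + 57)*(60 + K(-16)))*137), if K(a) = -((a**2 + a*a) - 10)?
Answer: 1/9568166 ≈ 1.0451e-7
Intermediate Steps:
K(a) = 10 - 2*a**2 (K(a) = -((a**2 + a**2) - 10) = -(2*a**2 - 10) = -(-10 + 2*a**2) = 10 - 2*a**2)
1/(634 + ((-215 + 57)*(60 + K(-16)))*137) = 1/(634 + ((-215 + 57)*(60 + (10 - 2*(-16)**2)))*137) = 1/(634 - 158*(60 + (10 - 2*256))*137) = 1/(634 - 158*(60 + (10 - 512))*137) = 1/(634 - 158*(60 - 502)*137) = 1/(634 - 158*(-442)*137) = 1/(634 + 69836*137) = 1/(634 + 9567532) = 1/9568166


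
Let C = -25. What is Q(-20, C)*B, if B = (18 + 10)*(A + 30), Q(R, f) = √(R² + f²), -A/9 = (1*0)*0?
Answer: 4200*√41 ≈ 26893.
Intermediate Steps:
A = 0 (A = -9*1*0*0 = -0*0 = -9*0 = 0)
B = 840 (B = (18 + 10)*(0 + 30) = 28*30 = 840)
Q(-20, C)*B = √((-20)² + (-25)²)*840 = √(400 + 625)*840 = √1025*840 = (5*√41)*840 = 4200*√41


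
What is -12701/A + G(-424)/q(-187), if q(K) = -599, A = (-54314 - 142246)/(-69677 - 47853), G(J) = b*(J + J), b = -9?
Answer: -984237929/129384 ≈ -7607.1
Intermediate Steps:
G(J) = -18*J (G(J) = -9*(J + J) = -18*J)
A = 2808/1679 (A = -196560/(-117530) = -196560*(-1/117530) = 2808/1679 ≈ 1.6724)
-12701/A + G(-424)/q(-187) = -12701/2808/1679 - 18*(-424)/(-599) = -12701*1679/2808 + 7632*(-1/599) = -1640383/216 - 7632/599 = -984237929/129384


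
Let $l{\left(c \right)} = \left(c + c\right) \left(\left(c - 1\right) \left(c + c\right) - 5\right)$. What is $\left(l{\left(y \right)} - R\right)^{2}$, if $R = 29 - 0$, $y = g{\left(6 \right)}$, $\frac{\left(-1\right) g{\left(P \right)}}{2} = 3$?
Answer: $954529$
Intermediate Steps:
$g{\left(P \right)} = -6$ ($g{\left(P \right)} = \left(-2\right) 3 = -6$)
$y = -6$
$R = 29$ ($R = 29 + 0 = 29$)
$l{\left(c \right)} = 2 c \left(-5 + 2 c \left(-1 + c\right)\right)$ ($l{\left(c \right)} = 2 c \left(\left(-1 + c\right) 2 c - 5\right) = 2 c \left(2 c \left(-1 + c\right) - 5\right) = 2 c \left(-5 + 2 c \left(-1 + c\right)\right)$)
$\left(l{\left(y \right)} - R\right)^{2} = \left(2 \left(-6\right) \left(-5 - -12 + 2 \left(-6\right)^{2}\right) - 29\right)^{2} = \left(2 \left(-6\right) \left(-5 + 12 + 2 \cdot 36\right) - 29\right)^{2} = \left(2 \left(-6\right) \left(-5 + 12 + 72\right) - 29\right)^{2} = \left(2 \left(-6\right) 79 - 29\right)^{2} = \left(-948 - 29\right)^{2} = \left(-977\right)^{2} = 954529$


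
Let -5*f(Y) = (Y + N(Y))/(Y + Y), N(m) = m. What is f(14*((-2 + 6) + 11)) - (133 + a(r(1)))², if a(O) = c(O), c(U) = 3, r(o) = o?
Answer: -92481/5 ≈ -18496.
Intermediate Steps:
a(O) = 3
f(Y) = -⅕ (f(Y) = -(Y + Y)/(5*(Y + Y)) = -2*Y/(5*(2*Y)) = -2*Y*1/(2*Y)/5 = -⅕*1 = -⅕)
f(14*((-2 + 6) + 11)) - (133 + a(r(1)))² = -⅕ - (133 + 3)² = -⅕ - 1*136² = -⅕ - 1*18496 = -⅕ - 18496 = -92481/5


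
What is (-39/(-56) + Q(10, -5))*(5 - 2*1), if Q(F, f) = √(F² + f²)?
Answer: 117/56 + 15*√5 ≈ 35.630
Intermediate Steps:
(-39/(-56) + Q(10, -5))*(5 - 2*1) = (-39/(-56) + √(10² + (-5)²))*(5 - 2*1) = (-39*(-1/56) + √(100 + 25))*(5 - 2) = (39/56 + √125)*3 = (39/56 + 5*√5)*3 = 117/56 + 15*√5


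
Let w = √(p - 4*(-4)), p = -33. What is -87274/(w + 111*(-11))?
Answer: 53280777/745429 + 43637*I*√17/745429 ≈ 71.477 + 0.24136*I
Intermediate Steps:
w = I*√17 (w = √(-33 - 4*(-4)) = √(-33 + 16) = √(-17) = I*√17 ≈ 4.1231*I)
-87274/(w + 111*(-11)) = -87274/(I*√17 + 111*(-11)) = -87274/(I*√17 - 1221) = -87274/(-1221 + I*√17)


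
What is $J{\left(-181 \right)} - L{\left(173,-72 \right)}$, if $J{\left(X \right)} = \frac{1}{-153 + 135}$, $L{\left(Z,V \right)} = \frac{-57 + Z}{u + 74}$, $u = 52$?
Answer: $- \frac{41}{42} \approx -0.97619$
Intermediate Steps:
$L{\left(Z,V \right)} = - \frac{19}{42} + \frac{Z}{126}$ ($L{\left(Z,V \right)} = \frac{-57 + Z}{52 + 74} = \frac{-57 + Z}{126} = \left(-57 + Z\right) \frac{1}{126} = - \frac{19}{42} + \frac{Z}{126}$)
$J{\left(X \right)} = - \frac{1}{18}$ ($J{\left(X \right)} = \frac{1}{-18} = - \frac{1}{18}$)
$J{\left(-181 \right)} - L{\left(173,-72 \right)} = - \frac{1}{18} - \left(- \frac{19}{42} + \frac{1}{126} \cdot 173\right) = - \frac{1}{18} - \left(- \frac{19}{42} + \frac{173}{126}\right) = - \frac{1}{18} - \frac{58}{63} = - \frac{41}{42}$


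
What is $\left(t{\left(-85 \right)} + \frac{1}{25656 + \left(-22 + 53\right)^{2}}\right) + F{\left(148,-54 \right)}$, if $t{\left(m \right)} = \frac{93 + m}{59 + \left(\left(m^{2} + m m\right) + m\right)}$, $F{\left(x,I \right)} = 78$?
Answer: $\frac{3743283598}{47990451} \approx 78.001$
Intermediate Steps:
$t{\left(m \right)} = \frac{93 + m}{59 + m + 2 m^{2}}$ ($t{\left(m \right)} = \frac{93 + m}{59 + \left(\left(m^{2} + m^{2}\right) + m\right)} = \frac{93 + m}{59 + \left(2 m^{2} + m\right)} = \frac{93 + m}{59 + \left(m + 2 m^{2}\right)} = \frac{93 + m}{59 + m + 2 m^{2}}$)
$\left(t{\left(-85 \right)} + \frac{1}{25656 + \left(-22 + 53\right)^{2}}\right) + F{\left(148,-54 \right)} = \left(\frac{93 - 85}{59 - 85 + 2 \left(-85\right)^{2}} + \frac{1}{25656 + \left(-22 + 53\right)^{2}}\right) + 78 = \left(\frac{1}{59 - 85 + 2 \cdot 7225} \cdot 8 + \frac{1}{25656 + 31^{2}}\right) + 78 = \left(\frac{1}{59 - 85 + 14450} \cdot 8 + \frac{1}{25656 + 961}\right) + 78 = \left(\frac{1}{14424} \cdot 8 + \frac{1}{26617}\right) + 78 = \left(\frac{1}{1803} + \frac{1}{26617}\right) + 78 = \frac{28420}{47990451} + 78 = \frac{3743283598}{47990451}$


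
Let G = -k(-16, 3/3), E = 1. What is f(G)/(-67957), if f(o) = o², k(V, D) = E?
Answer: -1/67957 ≈ -1.4715e-5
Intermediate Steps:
k(V, D) = 1
G = -1 (G = -1*1 = -1)
f(G)/(-67957) = (-1)²/(-67957) = 1*(-1/67957) = -1/67957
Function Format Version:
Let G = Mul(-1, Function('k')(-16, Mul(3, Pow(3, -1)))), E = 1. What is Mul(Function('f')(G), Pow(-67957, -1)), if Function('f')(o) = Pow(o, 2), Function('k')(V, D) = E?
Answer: Rational(-1, 67957) ≈ -1.4715e-5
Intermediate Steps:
Function('k')(V, D) = 1
G = -1 (G = Mul(-1, 1) = -1)
Mul(Function('f')(G), Pow(-67957, -1)) = Mul(Pow(-1, 2), Pow(-67957, -1)) = Mul(1, Rational(-1, 67957)) = Rational(-1, 67957)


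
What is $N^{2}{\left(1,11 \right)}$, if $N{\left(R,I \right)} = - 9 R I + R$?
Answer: $9604$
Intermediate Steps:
$N{\left(R,I \right)} = R - 9 I R$ ($N{\left(R,I \right)} = - 9 I R + R = R - 9 I R$)
$N^{2}{\left(1,11 \right)} = \left(1 \left(1 - 99\right)\right)^{2} = \left(1 \left(-98\right)\right)^{2} = \left(-98\right)^{2} = 9604$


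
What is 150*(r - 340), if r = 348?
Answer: 1200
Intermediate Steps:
150*(r - 340) = 150*(348 - 340) = 150*8 = 1200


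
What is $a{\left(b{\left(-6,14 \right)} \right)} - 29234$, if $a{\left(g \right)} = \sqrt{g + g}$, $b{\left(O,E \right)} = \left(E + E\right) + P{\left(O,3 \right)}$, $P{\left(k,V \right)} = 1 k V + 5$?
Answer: $-29234 + \sqrt{30} \approx -29229.0$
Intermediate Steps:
$P{\left(k,V \right)} = 5 + V k$ ($P{\left(k,V \right)} = k V + 5 = V k + 5 = 5 + V k$)
$b{\left(O,E \right)} = 5 + 2 E + 3 O$ ($b{\left(O,E \right)} = \left(E + E\right) + \left(5 + 3 O\right) = 2 E + \left(5 + 3 O\right) = 5 + 2 E + 3 O$)
$a{\left(g \right)} = \sqrt{2} \sqrt{g}$ ($a{\left(g \right)} = \sqrt{2 g} = \sqrt{2} \sqrt{g}$)
$a{\left(b{\left(-6,14 \right)} \right)} - 29234 = \sqrt{2} \sqrt{5 + 2 \cdot 14 + 3 \left(-6\right)} - 29234 = \sqrt{2} \sqrt{5 + 28 - 18} - 29234 = \sqrt{2} \sqrt{15} - 29234 = \sqrt{30} - 29234 = -29234 + \sqrt{30}$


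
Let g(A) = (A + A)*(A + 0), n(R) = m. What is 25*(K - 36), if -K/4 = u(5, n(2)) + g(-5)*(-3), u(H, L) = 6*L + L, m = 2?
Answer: 12700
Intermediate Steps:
n(R) = 2
u(H, L) = 7*L
g(A) = 2*A² (g(A) = (2*A)*A = 2*A²)
K = 544 (K = -4*(7*2 + (2*(-5)²)*(-3)) = -4*(14 + (2*25)*(-3)) = -4*(14 + 50*(-3)) = -4*(14 - 150) = -4*(-136) = 544)
25*(K - 36) = 25*(544 - 36) = 25*508 = 12700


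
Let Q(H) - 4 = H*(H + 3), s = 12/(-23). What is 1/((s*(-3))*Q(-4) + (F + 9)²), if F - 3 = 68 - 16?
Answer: 23/94496 ≈ 0.00024340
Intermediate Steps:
s = -12/23 (s = 12*(-1/23) = -12/23 ≈ -0.52174)
Q(H) = 4 + H*(3 + H) (Q(H) = 4 + H*(H + 3) = 4 + H*(3 + H))
F = 55 (F = 3 + (68 - 16) = 3 + 52 = 55)
1/((s*(-3))*Q(-4) + (F + 9)²) = 1/((-12/23*(-3))*(4 + (-4)² + 3*(-4)) + (55 + 9)²) = 1/(36*(4 + 16 - 12)/23 + 64²) = 1/((36/23)*8 + 4096) = 1/(288/23 + 4096) = 1/(94496/23) = 23/94496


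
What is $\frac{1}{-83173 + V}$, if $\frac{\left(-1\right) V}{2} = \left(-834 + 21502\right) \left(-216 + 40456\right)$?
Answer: $- \frac{1}{1663443813} \approx -6.0116 \cdot 10^{-10}$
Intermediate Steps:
$V = -1663360640$ ($V = - 2 \left(-834 + 21502\right) \left(-216 + 40456\right) = - 2 \cdot 20668 \cdot 40240 = \left(-2\right) 831680320 = -1663360640$)
$\frac{1}{-83173 + V} = \frac{1}{-83173 - 1663360640} = \frac{1}{-1663443813} = - \frac{1}{1663443813}$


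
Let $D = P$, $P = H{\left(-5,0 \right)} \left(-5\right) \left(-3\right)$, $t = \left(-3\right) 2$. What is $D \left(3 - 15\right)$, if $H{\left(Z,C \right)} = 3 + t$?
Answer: $540$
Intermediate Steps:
$t = -6$
$H{\left(Z,C \right)} = -3$ ($H{\left(Z,C \right)} = 3 - 6 = -3$)
$P = -45$ ($P = \left(-3\right) \left(-5\right) \left(-3\right) = 15 \left(-3\right) = -45$)
$D = -45$
$D \left(3 - 15\right) = - 45 \left(3 - 15\right) = \left(-45\right) \left(-12\right) = 540$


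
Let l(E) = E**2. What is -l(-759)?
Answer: -576081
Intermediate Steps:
-l(-759) = -1*(-759)**2 = -1*576081 = -576081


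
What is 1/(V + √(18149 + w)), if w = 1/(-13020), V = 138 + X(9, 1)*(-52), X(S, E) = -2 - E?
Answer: 3827880/889096741 - 2*√769156431645/889096741 ≈ 0.0023325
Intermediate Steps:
V = 294 (V = 138 + (-2 - 1*1)*(-52) = 138 + (-2 - 1)*(-52) = 138 - 3*(-52) = 138 + 156 = 294)
w = -1/13020 ≈ -7.6805e-5
1/(V + √(18149 + w)) = 1/(294 + √(18149 - 1/13020)) = 1/(294 + √(236299979/13020)) = 1/(294 + √769156431645/6510)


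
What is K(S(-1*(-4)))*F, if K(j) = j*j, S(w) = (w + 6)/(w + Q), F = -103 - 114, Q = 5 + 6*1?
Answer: -868/9 ≈ -96.444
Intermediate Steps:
Q = 11 (Q = 5 + 6 = 11)
F = -217
S(w) = (6 + w)/(11 + w) (S(w) = (w + 6)/(w + 11) = (6 + w)/(11 + w))
K(j) = j**2
K(S(-1*(-4)))*F = ((6 - 1*(-4))/(11 - 1*(-4)))**2*(-217) = ((6 + 4)/(11 + 4))**2*(-217) = (10/15)**2*(-217) = ((1/15)*10)**2*(-217) = (2/3)**2*(-217) = (4/9)*(-217) = -868/9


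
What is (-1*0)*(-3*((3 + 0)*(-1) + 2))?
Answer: 0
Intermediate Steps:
(-1*0)*(-3*((3 + 0)*(-1) + 2)) = 0*(-3*(3*(-1) + 2)) = 0*(-3*(-3 + 2)) = 0*(-3*(-1)) = 0*3 = 0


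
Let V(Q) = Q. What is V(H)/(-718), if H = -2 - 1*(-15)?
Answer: -13/718 ≈ -0.018106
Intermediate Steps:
H = 13 (H = -2 + 15 = 13)
V(H)/(-718) = 13/(-718) = 13*(-1/718) = -13/718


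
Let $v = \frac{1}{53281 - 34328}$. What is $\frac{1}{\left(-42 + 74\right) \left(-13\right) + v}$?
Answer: $- \frac{18953}{7884447} \approx -0.0024038$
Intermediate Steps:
$v = \frac{1}{18953} \approx 5.2762 \cdot 10^{-5}$
$\frac{1}{\left(-42 + 74\right) \left(-13\right) + v} = \frac{1}{\left(-42 + 74\right) \left(-13\right) + \frac{1}{18953}} = \frac{1}{32 \left(-13\right) + \frac{1}{18953}} = \frac{1}{-416 + \frac{1}{18953}} = \frac{1}{- \frac{7884447}{18953}} = - \frac{18953}{7884447}$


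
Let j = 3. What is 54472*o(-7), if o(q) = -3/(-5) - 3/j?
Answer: -108944/5 ≈ -21789.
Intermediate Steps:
o(q) = -⅖ (o(q) = -3/(-5) - 3/3 = -3*(-⅕) - 3*⅓ = ⅗ - 1 = -⅖)
54472*o(-7) = 54472*(-⅖) = -108944/5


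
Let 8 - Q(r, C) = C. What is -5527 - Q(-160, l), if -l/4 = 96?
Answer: -5919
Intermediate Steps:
l = -384 (l = -4*96 = -384)
Q(r, C) = 8 - C
-5527 - Q(-160, l) = -5527 - (8 - 1*(-384)) = -5527 - (8 + 384) = -5527 - 1*392 = -5527 - 392 = -5919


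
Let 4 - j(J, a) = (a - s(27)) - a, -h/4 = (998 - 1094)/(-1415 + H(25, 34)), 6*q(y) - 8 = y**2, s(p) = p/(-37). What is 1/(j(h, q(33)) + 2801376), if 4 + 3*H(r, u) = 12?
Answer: 37/103651033 ≈ 3.5697e-7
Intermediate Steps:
H(r, u) = 8/3 (H(r, u) = -4/3 + (1/3)*12 = -4/3 + 4 = 8/3)
s(p) = -p/37 (s(p) = p*(-1/37) = -p/37)
q(y) = 4/3 + y**2/6
h = -1152/4237 (h = -4*(998 - 1094)/(-1415 + 8/3) = -(-384)/(-4237/3) = -(-384)*(-3)/4237 = -4*288/4237 = -1152/4237 ≈ -0.27189)
j(J, a) = 121/37 (j(J, a) = 4 - ((a - (-1)*27/37) - a) = 4 - ((a - 1*(-27/37)) - a) = 4 - ((a + 27/37) - a) = 4 - ((27/37 + a) - a) = 4 - 1*27/37 = 4 - 27/37 = 121/37)
1/(j(h, q(33)) + 2801376) = 1/(121/37 + 2801376) = 1/(103651033/37) = 37/103651033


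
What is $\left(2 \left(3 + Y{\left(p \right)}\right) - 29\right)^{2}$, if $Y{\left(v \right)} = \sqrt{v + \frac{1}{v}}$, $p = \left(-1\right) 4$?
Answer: $\left(23 - i \sqrt{17}\right)^{2} \approx 512.0 - 189.66 i$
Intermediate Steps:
$p = -4$
$\left(2 \left(3 + Y{\left(p \right)}\right) - 29\right)^{2} = \left(2 \left(3 + \sqrt{-4 + \frac{1}{-4}}\right) - 29\right)^{2} = \left(2 \left(3 + \sqrt{-4 - \frac{1}{4}}\right) - 29\right)^{2} = \left(2 \left(3 + \sqrt{- \frac{17}{4}}\right) - 29\right)^{2} = \left(2 \left(3 + \frac{i \sqrt{17}}{2}\right) - 29\right)^{2} = \left(\left(6 + i \sqrt{17}\right) - 29\right)^{2} = \left(-23 + i \sqrt{17}\right)^{2}$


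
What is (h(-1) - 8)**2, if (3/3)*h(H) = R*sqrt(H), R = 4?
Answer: 48 - 64*I ≈ 48.0 - 64.0*I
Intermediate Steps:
h(H) = 4*sqrt(H)
(h(-1) - 8)**2 = (4*sqrt(-1) - 8)**2 = (4*I - 8)**2 = (-8 + 4*I)**2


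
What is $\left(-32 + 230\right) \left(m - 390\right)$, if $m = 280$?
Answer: $-21780$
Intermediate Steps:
$\left(-32 + 230\right) \left(m - 390\right) = \left(-32 + 230\right) \left(280 - 390\right) = 198 \left(-110\right) = -21780$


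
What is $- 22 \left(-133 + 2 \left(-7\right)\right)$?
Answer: $3234$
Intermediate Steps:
$- 22 \left(-133 + 2 \left(-7\right)\right) = - 22 \left(-133 - 14\right) = \left(-22\right) \left(-147\right) = 3234$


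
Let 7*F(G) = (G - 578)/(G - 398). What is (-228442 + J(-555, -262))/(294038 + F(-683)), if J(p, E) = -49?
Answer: -59620393/76723683 ≈ -0.77708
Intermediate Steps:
F(G) = (-578 + G)/(7*(-398 + G)) (F(G) = ((G - 578)/(G - 398))/7 = ((-578 + G)/(-398 + G))/7 = (-578 + G)/(7*(-398 + G)))
(-228442 + J(-555, -262))/(294038 + F(-683)) = (-228442 - 49)/(294038 + (-578 - 683)/(7*(-398 - 683))) = -228491/(294038 + (⅐)*(-1261)/(-1081)) = -228491/(294038 + (⅐)*(-1/1081)*(-1261)) = -228491/(294038 + 1261/7567) = -228491/2224986807/7567 = -228491*7567/2224986807 = -59620393/76723683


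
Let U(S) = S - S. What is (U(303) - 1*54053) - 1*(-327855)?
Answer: 273802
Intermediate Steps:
U(S) = 0
(U(303) - 1*54053) - 1*(-327855) = (0 - 1*54053) - 1*(-327855) = (0 - 54053) + 327855 = -54053 + 327855 = 273802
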